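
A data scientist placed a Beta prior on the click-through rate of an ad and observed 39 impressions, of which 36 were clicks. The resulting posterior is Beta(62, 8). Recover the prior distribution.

Beta(26, 5)

Beta is conjugate to the binomial likelihood: posterior = Beta(a+s, b+f).
Subtract the data counts: 62−36=26, 8−3=5.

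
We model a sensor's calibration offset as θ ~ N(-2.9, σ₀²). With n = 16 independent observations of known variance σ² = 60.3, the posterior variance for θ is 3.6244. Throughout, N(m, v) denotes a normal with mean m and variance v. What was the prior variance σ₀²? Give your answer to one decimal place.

For the Normal–Normal model with known σ², precisions add: τ_n = τ₀ + n/σ².
So 1/σ₀² = 1/3.6244 − 16/60.3 = 0.275908 − 0.265340 = 0.010568.
Hence σ₀² = 1/0.010568 ≈ 94.6.

σ₀² = 94.6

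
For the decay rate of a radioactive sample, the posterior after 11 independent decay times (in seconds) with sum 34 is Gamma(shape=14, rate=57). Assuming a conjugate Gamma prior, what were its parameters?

Gamma(shape=3, rate=23)

For an exponential likelihood with a Gamma(α, β) prior on the rate, n observations with total T give posterior Gamma(α+n, β+T).
So α = 14 − 11 = 3 and β = 57 − 34 = 23.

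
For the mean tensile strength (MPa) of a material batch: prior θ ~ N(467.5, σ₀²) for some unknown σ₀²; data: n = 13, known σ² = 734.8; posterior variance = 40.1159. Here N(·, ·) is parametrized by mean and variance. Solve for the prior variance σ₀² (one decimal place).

σ₀² = 138.2

Posterior precision equals prior precision plus data precision: 1/σ_n² = 1/σ₀² + n/σ².
So 1/σ₀² = 1/40.1159 − 13/734.8 = 0.024928 − 0.017692 = 0.007236.
Hence σ₀² = 1/0.007236 ≈ 138.2.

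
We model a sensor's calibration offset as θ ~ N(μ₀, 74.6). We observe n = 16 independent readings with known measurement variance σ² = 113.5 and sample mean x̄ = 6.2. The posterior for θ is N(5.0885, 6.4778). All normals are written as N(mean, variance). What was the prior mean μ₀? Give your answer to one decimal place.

With known observation variance, the Normal–Normal posterior has precision τ_n = τ₀ + n/σ² and mean μ_n = (τ₀μ₀ + (n/σ²)x̄)/τ_n.
Here τ₀ = 1/74.6 = 0.013405 and τ_data = 16/113.5 = 0.140969, so τ_n = 0.154374.
Rearranging for μ₀: μ₀ = (μ_n·τ_n − τ_data·x̄)/τ₀ = (5.0885·0.154374 − 0.140969·6.2) / 0.013405 = -0.088476/0.013405 ≈ -6.6.

μ₀ = -6.6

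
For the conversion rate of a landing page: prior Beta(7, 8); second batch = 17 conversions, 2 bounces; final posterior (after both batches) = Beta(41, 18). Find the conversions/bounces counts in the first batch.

17 conversions and 8 bounces

Sequential conjugate updates are equivalent to a single update on the pooled data, so total successes = posterior α − prior α and total failures = posterior β − prior β.
Total across both batches: 41−7=34 conversions, 18−8=10 bounces.
Subtract the second batch: 34−17=17 conversions and 10−2=8 bounces.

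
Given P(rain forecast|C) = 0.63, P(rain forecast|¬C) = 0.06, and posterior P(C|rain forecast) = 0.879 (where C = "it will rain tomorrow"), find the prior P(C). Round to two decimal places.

In odds form, posterior odds = prior odds × likelihood ratio, so prior odds = posterior odds ÷ LR.
Posterior odds = 0.879/(1−0.879) = 7.2645. LR = 0.63/0.06 = 10.5000.
Prior odds = 7.2645/10.5000 = 0.6919, so P(C) = 0.6919/(1+0.6919) ≈ 0.41.

P(C) = 0.41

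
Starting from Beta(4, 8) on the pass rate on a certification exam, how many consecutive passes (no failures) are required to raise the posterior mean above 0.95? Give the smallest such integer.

k = 149

After k passes and 0 failures the posterior is Beta(4+k, 8), with mean (4+k)/(4+8+k).
Set (4+k)/(12+k) > 0.95 and solve: k > (0.95·12 − 4)/(1 − 0.95) = 148.000.
The smallest integer exceeding 148.000 is 149.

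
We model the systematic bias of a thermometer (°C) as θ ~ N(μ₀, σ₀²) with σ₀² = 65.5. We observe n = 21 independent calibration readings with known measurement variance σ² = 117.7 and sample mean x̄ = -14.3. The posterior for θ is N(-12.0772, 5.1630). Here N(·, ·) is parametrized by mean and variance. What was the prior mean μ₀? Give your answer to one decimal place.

μ₀ = 13.9

With known observation variance, the Normal–Normal posterior has precision τ_n = τ₀ + n/σ² and mean μ_n = (τ₀μ₀ + (n/σ²)x̄)/τ_n.
Here τ₀ = 1/65.5 = 0.015267 and τ_data = 21/117.7 = 0.178420, so τ_n = 0.193687.
Rearranging for μ₀: μ₀ = (μ_n·τ_n − τ_data·x̄)/τ₀ = (-12.0772·0.193687 − 0.178420·-14.3) / 0.015267 = 0.212209/0.015267 ≈ 13.9.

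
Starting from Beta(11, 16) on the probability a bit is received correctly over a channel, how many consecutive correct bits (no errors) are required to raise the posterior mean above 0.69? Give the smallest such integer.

After k correct bits and 0 errors the posterior is Beta(11+k, 16), with mean (11+k)/(11+16+k).
Set (11+k)/(27+k) > 0.69 and solve: k > (0.69·27 − 11)/(1 − 0.69) = 24.613.
The smallest integer exceeding 24.613 is 25, and checking k=25: (36)/(52) = 0.6923 > 0.69.

k = 25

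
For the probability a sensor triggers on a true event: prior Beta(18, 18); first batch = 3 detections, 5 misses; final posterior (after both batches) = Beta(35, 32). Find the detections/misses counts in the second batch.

Sequential conjugate updates are equivalent to a single update on the pooled data, so total successes = posterior α − prior α and total failures = posterior β − prior β.
Total across both batches: 35−18=17 detections, 32−18=14 misses.
Subtract the first batch: 17−3=14 detections and 14−5=9 misses.

14 detections and 9 misses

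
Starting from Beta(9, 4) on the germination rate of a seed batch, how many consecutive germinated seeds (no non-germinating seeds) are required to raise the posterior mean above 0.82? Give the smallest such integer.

After k germinated seeds and 0 non-germinating seeds the posterior is Beta(9+k, 4), with mean (9+k)/(9+4+k).
Set (9+k)/(13+k) > 0.82 and solve: k > (0.82·13 − 9)/(1 − 0.82) = 9.222.
The smallest integer exceeding 9.222 is 10.

k = 10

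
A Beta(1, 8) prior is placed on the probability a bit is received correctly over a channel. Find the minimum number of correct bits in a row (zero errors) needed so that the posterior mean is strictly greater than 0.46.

After k correct bits and 0 errors the posterior is Beta(1+k, 8), with mean (1+k)/(1+8+k).
Set (1+k)/(9+k) > 0.46 and solve: k > (0.46·9 − 1)/(1 − 0.46) = 5.815.
The smallest integer exceeding 5.815 is 6, and checking k=6: (7)/(15) = 0.4667 > 0.46.

k = 6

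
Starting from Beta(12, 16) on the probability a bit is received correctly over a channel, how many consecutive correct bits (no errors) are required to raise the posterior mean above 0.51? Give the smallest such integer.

k = 5

After k correct bits and 0 errors the posterior is Beta(12+k, 16), with mean (12+k)/(12+16+k).
Set (12+k)/(28+k) > 0.51 and solve: k > (0.51·28 − 12)/(1 − 0.51) = 4.653.
The smallest integer exceeding 4.653 is 5, and checking k=5: (17)/(33) = 0.5152 > 0.51.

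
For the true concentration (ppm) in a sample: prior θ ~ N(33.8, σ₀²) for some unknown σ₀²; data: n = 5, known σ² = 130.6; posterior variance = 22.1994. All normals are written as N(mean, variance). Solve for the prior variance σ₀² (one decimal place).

For the Normal–Normal model with known σ², precisions add: τ_n = τ₀ + n/σ².
So 1/σ₀² = 1/22.1994 − 5/130.6 = 0.045046 − 0.038285 = 0.006761.
Hence σ₀² = 1/0.006761 ≈ 147.9.

σ₀² = 147.9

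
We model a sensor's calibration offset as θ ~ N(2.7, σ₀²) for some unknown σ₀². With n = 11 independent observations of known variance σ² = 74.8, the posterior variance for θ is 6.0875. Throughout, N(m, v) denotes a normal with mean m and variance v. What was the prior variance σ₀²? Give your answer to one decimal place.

Posterior precision equals prior precision plus data precision: 1/σ_n² = 1/σ₀² + n/σ².
So 1/σ₀² = 1/6.0875 − 11/74.8 = 0.164271 − 0.147059 = 0.017212.
Hence σ₀² = 1/0.017212 ≈ 58.1.

σ₀² = 58.1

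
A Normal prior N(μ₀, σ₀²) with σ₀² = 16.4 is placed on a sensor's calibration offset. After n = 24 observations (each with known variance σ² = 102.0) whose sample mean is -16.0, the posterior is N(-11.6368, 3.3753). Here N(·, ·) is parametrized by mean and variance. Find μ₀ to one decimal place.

With known observation variance, the Normal–Normal posterior has precision τ_n = τ₀ + n/σ² and mean μ_n = (τ₀μ₀ + (n/σ²)x̄)/τ_n.
Here τ₀ = 1/16.4 = 0.060976 and τ_data = 24/102.0 = 0.235294, so τ_n = 0.296270.
Rearranging for μ₀: μ₀ = (μ_n·τ_n − τ_data·x̄)/τ₀ = (-11.6368·0.296270 − 0.235294·-16.0) / 0.060976 = 0.317069/0.060976 ≈ 5.2.

μ₀ = 5.2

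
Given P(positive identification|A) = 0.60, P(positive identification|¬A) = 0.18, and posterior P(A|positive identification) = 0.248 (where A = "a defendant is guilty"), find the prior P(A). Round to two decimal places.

P(A) = 0.09

In odds form, posterior odds = prior odds × likelihood ratio, so prior odds = posterior odds ÷ LR.
Posterior odds = 0.248/(1−0.248) = 0.3298. LR = 0.60/0.18 = 3.3333.
Prior odds = 0.3298/3.3333 = 0.0989, so P(A) = 0.0989/(1+0.0989) ≈ 0.09.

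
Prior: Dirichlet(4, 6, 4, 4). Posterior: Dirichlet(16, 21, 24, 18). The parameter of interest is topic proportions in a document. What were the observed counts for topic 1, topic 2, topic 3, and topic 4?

For a Dirichlet(α) prior with multinomial counts c, the posterior is Dirichlet(α + c) componentwise.
Counts are posterior − prior componentwise: 16−4=12, 21−6=15, 24−4=20, 18−4=14.

counts (12, 15, 20, 14)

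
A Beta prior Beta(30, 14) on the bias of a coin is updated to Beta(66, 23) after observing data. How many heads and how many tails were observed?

Under Beta–binomial conjugacy the posterior parameters are (α+s, β+f).
Match parameters: s=66−30=36, f=23−14=9.

36 heads and 9 tails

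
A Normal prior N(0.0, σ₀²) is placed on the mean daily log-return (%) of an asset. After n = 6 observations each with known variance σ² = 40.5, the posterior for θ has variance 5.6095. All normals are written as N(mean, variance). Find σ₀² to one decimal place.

σ₀² = 33.2

For the Normal–Normal model with known σ², precisions add: τ_n = τ₀ + n/σ².
So 1/σ₀² = 1/5.6095 − 6/40.5 = 0.178269 − 0.148148 = 0.030121.
Hence σ₀² = 1/0.030121 ≈ 33.2.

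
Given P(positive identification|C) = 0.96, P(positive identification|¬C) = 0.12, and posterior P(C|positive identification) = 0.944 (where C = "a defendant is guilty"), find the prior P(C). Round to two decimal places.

P(C) = 0.68

Bayes' rule in odds form gives O(C|E) = O(C)·[P(E|C)/P(E|¬C)], hence O(C) = O(C|E)/LR.
Posterior odds = 0.944/(1−0.944) = 16.8571. LR = 0.96/0.12 = 8.0000.
Prior odds = 16.8571/8.0000 = 2.1071, so P(C) = 2.1071/(1+2.1071) ≈ 0.68.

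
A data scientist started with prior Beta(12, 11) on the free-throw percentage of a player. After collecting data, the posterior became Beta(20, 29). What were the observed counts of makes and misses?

Under Beta–binomial conjugacy the posterior parameters are (α+s, β+f).
So s = 20 − 12 = 8 and f = 29 − 11 = 18.

8 makes and 18 misses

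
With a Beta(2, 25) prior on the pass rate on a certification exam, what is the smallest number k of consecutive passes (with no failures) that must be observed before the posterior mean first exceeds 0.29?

After k passes and 0 failures the posterior is Beta(2+k, 25), with mean (2+k)/(2+25+k).
Set (2+k)/(27+k) > 0.29 and solve: k > (0.29·27 − 2)/(1 − 0.29) = 8.211.
The smallest integer exceeding 8.211 is 9.

k = 9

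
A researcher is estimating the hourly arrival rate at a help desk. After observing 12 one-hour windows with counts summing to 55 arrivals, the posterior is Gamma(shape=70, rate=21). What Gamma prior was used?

Gamma(shape=15, rate=9)

Gamma–Poisson conjugacy: posterior shape = α + Σxᵢ, posterior rate = β + n.
So α = 70 − 55 = 15 and β = 21 − 12 = 9.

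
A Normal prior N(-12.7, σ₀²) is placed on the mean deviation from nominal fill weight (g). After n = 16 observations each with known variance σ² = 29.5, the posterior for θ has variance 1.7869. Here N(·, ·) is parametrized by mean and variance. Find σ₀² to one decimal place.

Posterior precision equals prior precision plus data precision: 1/σ_n² = 1/σ₀² + n/σ².
So 1/σ₀² = 1/1.7869 − 16/29.5 = 0.559628 − 0.542373 = 0.017255.
Hence σ₀² = 1/0.017255 ≈ 58.0.

σ₀² = 58.0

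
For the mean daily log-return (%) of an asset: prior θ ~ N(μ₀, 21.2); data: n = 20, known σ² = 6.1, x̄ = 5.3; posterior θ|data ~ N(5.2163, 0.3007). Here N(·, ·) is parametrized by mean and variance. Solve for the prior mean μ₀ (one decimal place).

μ₀ = -0.6

With known observation variance, the Normal–Normal posterior has precision τ_n = τ₀ + n/σ² and mean μ_n = (τ₀μ₀ + (n/σ²)x̄)/τ_n.
Here τ₀ = 1/21.2 = 0.047170 and τ_data = 20/6.1 = 3.278689, so τ_n = 3.325859.
Rearranging for μ₀: μ₀ = (μ_n·τ_n − τ_data·x̄)/τ₀ = (5.2163·3.325859 − 3.278689·5.3) / 0.047170 = -0.028373/0.047170 ≈ -0.6.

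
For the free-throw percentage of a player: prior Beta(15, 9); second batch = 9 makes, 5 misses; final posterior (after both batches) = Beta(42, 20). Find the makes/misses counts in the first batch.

18 makes and 6 misses

Because Beta–binomial updating is additive in the counts, the combined data contributed (α_post−α_prior, β_post−β_prior) successes and failures.
Total across both batches: 42−15=27 makes, 20−9=11 misses.
Subtract the second batch: 27−9=18 makes and 11−5=6 misses.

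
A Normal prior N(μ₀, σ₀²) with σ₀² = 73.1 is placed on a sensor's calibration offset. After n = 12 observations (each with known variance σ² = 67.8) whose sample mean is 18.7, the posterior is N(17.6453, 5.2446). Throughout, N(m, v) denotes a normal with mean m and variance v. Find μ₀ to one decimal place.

With known observation variance, the Normal–Normal posterior has precision τ_n = τ₀ + n/σ² and mean μ_n = (τ₀μ₀ + (n/σ²)x̄)/τ_n.
Here τ₀ = 1/73.1 = 0.013680 and τ_data = 12/67.8 = 0.176991, so τ_n = 0.190671.
Rearranging for μ₀: μ₀ = (μ_n·τ_n − τ_data·x̄)/τ₀ = (17.6453·0.190671 − 0.176991·18.7) / 0.013680 = 0.054715/0.013680 ≈ 4.0.

μ₀ = 4.0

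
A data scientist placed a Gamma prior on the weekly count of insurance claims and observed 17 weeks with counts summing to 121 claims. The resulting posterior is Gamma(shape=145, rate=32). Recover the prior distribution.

Gamma(shape=24, rate=15)

A Gamma(α, β) prior (rate parametrization) on a Poisson rate with n observations summing to S gives posterior Gamma(α+S, β+n).
So α = 145 − 121 = 24 and β = 32 − 17 = 15.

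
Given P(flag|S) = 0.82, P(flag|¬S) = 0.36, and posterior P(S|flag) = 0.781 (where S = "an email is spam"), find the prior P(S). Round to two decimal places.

In odds form, posterior odds = prior odds × likelihood ratio, so prior odds = posterior odds ÷ LR.
Posterior odds = 0.781/(1−0.781) = 3.5662. LR = 0.82/0.36 = 2.2778.
Prior odds = 3.5662/2.2778 = 1.5656, so P(S) = 1.5656/(1+1.5656) ≈ 0.61.

P(S) = 0.61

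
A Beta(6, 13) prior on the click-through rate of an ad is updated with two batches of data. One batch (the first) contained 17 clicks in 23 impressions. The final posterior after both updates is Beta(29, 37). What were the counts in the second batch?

6 clicks and 18 non-clicks

Because Beta–binomial updating is additive in the counts, the combined data contributed (α_post−α_prior, β_post−β_prior) successes and failures.
Total across both batches: 29−6=23 clicks, 37−13=24 non-clicks.
Subtract the first batch: 23−17=6 clicks and 24−6=18 non-clicks.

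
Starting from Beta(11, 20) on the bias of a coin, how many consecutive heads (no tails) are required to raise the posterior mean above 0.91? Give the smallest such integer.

k = 192

After k heads and 0 tails the posterior is Beta(11+k, 20), with mean (11+k)/(11+20+k).
Set (11+k)/(31+k) > 0.91 and solve: k > (0.91·31 − 11)/(1 − 0.91) = 191.222.
The smallest integer exceeding 191.222 is 192, and checking k=192: (203)/(223) = 0.9103 > 0.91.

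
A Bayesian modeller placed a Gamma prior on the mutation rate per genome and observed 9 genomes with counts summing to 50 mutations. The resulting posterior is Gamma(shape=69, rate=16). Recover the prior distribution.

Gamma(shape=19, rate=7)

A Gamma(α, β) prior (rate parametrization) on a Poisson rate with n observations summing to S gives posterior Gamma(α+S, β+n).
So α = 69 − 50 = 19 and β = 16 − 9 = 7.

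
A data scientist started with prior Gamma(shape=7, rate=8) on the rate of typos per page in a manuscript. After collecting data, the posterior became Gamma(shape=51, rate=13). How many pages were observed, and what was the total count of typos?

n = 5 pages with total 44 typos

A Gamma(α, β) prior (rate parametrization) on a Poisson rate with n observations summing to S gives posterior Gamma(α+S, β+n).
Matching: Σxᵢ = 51 − 7 = 44 and n = 13 − 8 = 5.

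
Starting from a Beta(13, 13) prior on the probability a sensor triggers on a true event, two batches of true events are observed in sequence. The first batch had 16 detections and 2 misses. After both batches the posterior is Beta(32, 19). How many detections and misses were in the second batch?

Sequential conjugate updates are equivalent to a single update on the pooled data, so total successes = posterior α − prior α and total failures = posterior β − prior β.
Total across both batches: 32−13=19 detections, 19−13=6 misses.
Subtract the first batch: 19−16=3 detections and 6−2=4 misses.

3 detections and 4 misses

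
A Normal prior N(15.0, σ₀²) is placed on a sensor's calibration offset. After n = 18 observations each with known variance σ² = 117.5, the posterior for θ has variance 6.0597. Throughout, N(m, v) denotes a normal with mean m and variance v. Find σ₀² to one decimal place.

σ₀² = 84.5

For the Normal–Normal model with known σ², precisions add: τ_n = τ₀ + n/σ².
So 1/σ₀² = 1/6.0597 − 18/117.5 = 0.165025 − 0.153191 = 0.011834.
Hence σ₀² = 1/0.011834 ≈ 84.5.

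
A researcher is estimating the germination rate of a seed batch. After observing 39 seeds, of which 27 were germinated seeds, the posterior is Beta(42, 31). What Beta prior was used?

Beta is conjugate to the binomial likelihood: posterior = Beta(α+s, β+f).
So α = 42 − 27 = 15 and β = 31 − 12 = 19.

Beta(15, 19)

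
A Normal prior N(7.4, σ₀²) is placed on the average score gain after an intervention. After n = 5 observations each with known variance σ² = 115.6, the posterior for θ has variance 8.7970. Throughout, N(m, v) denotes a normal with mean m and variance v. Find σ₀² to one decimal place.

For the Normal–Normal model with known σ², precisions add: τ_n = τ₀ + n/σ².
So 1/σ₀² = 1/8.7970 − 5/115.6 = 0.113675 − 0.043253 = 0.070422.
Hence σ₀² = 1/0.070422 ≈ 14.2.

σ₀² = 14.2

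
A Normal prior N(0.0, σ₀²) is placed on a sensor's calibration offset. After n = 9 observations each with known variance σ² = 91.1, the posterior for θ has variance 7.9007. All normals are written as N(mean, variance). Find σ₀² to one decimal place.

Posterior precision equals prior precision plus data precision: 1/σ_n² = 1/σ₀² + n/σ².
So 1/σ₀² = 1/7.9007 − 9/91.1 = 0.126571 − 0.098793 = 0.027778.
Hence σ₀² = 1/0.027778 ≈ 36.0.

σ₀² = 36.0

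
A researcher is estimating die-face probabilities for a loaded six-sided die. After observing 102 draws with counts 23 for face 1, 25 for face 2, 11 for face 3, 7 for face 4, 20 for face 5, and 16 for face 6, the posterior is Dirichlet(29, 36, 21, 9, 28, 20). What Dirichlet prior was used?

For a Dirichlet(α) prior with multinomial counts c, the posterior is Dirichlet(α + c) componentwise.
Subtract each count from the matching posterior parameter: 29−23=6, 36−25=11, 21−11=10, 9−7=2, 28−20=8, 20−16=4.

Dirichlet(6, 11, 10, 2, 8, 4)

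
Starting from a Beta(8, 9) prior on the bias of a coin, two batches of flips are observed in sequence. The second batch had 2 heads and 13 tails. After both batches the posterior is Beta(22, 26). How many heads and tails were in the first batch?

Because Beta–binomial updating is additive in the counts, the combined data contributed (α_post−α_prior, β_post−β_prior) successes and failures.
Total across both batches: 22−8=14 heads, 26−9=17 tails.
Subtract the second batch: 14−2=12 heads and 17−13=4 tails.

12 heads and 4 tails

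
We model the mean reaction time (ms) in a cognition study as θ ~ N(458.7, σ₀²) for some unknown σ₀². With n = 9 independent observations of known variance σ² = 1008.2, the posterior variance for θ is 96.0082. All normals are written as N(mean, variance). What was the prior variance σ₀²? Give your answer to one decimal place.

σ₀² = 671.6

For the Normal–Normal model with known σ², precisions add: τ_n = τ₀ + n/σ².
So 1/σ₀² = 1/96.0082 − 9/1008.2 = 0.010416 − 0.008927 = 0.001489.
Hence σ₀² = 1/0.001489 ≈ 671.6.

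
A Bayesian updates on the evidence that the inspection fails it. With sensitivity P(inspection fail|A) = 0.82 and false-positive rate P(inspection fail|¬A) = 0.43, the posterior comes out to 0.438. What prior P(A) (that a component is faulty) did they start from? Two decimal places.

P(A) = 0.29

Bayes' rule in odds form gives O(A|E) = O(A)·[P(E|A)/P(E|¬A)], hence O(A) = O(A|E)/LR.
Posterior odds = 0.438/(1−0.438) = 0.7794. LR = 0.82/0.43 = 1.9070.
Prior odds = 0.7794/1.9070 = 0.4087, so P(A) = 0.4087/(1+0.4087) ≈ 0.29.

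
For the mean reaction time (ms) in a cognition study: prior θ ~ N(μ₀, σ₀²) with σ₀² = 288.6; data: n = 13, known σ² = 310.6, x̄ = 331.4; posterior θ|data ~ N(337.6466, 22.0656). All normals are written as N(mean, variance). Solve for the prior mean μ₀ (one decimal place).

μ₀ = 413.1

The posterior mean is a precision-weighted average: μ_n = (τ₀μ₀ + τ_data·x̄)/(τ₀+τ_data), with τ₀=1/σ₀² and τ_data=n/σ².
Here τ₀ = 1/288.6 = 0.003465 and τ_data = 13/310.6 = 0.041854, so τ_n = 0.045319.
Rearranging for μ₀: μ₀ = (μ_n·τ_n − τ_data·x̄)/τ₀ = (337.6466·0.045319 − 0.041854·331.4) / 0.003465 = 1.431391/0.003465 ≈ 413.1.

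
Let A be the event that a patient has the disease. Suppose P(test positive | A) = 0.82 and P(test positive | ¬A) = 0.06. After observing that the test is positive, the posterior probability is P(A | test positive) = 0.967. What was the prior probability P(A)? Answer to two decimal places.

Bayes' rule in odds form gives O(A|E) = O(A)·[P(E|A)/P(E|¬A)], hence O(A) = O(A|E)/LR.
Posterior odds = 0.967/(1−0.967) = 29.3030. LR = 0.82/0.06 = 13.6667.
Prior odds = 29.3030/13.6667 = 2.1441, so P(A) = 2.1441/(1+2.1441) ≈ 0.68.

P(A) = 0.68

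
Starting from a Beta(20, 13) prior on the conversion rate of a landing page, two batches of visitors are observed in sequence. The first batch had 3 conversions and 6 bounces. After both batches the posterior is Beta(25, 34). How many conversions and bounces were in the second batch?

2 conversions and 15 bounces

Because Beta–binomial updating is additive in the counts, the combined data contributed (α_post−α_prior, β_post−β_prior) successes and failures.
Total across both batches: 25−20=5 conversions, 34−13=21 bounces.
Subtract the first batch: 5−3=2 conversions and 21−6=15 bounces.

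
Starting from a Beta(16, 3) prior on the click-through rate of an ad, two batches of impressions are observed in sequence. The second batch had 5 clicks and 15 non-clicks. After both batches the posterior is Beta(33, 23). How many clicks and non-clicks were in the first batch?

Sequential conjugate updates are equivalent to a single update on the pooled data, so total successes = posterior α − prior α and total failures = posterior β − prior β.
Total across both batches: 33−16=17 clicks, 23−3=20 non-clicks.
Subtract the second batch: 17−5=12 clicks and 20−15=5 non-clicks.

12 clicks and 5 non-clicks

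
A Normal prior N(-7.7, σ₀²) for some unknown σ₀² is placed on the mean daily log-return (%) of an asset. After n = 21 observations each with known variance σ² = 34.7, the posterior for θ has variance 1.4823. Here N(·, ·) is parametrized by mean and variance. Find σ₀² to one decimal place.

For the Normal–Normal model with known σ², precisions add: τ_n = τ₀ + n/σ².
So 1/σ₀² = 1/1.4823 − 21/34.7 = 0.674627 − 0.605187 = 0.069440.
Hence σ₀² = 1/0.069440 ≈ 14.4.

σ₀² = 14.4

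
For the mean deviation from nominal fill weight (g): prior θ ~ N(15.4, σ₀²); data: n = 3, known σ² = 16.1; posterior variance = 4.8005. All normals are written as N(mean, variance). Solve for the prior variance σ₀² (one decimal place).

For the Normal–Normal model with known σ², precisions add: τ_n = τ₀ + n/σ².
So 1/σ₀² = 1/4.8005 − 3/16.1 = 0.208312 − 0.186335 = 0.021977.
Hence σ₀² = 1/0.021977 ≈ 45.5.

σ₀² = 45.5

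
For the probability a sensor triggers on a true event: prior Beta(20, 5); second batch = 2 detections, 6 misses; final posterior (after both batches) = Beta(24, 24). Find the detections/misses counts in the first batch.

2 detections and 13 misses

Sequential conjugate updates are equivalent to a single update on the pooled data, so total successes = posterior α − prior α and total failures = posterior β − prior β.
Total across both batches: 24−20=4 detections, 24−5=19 misses.
Subtract the second batch: 4−2=2 detections and 19−6=13 misses.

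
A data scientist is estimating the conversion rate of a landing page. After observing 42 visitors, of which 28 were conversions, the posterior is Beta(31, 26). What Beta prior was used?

Beta is conjugate to the binomial likelihood: posterior = Beta(α+s, β+f).
Subtract the data counts: 31−28=3, 26−14=12.

Beta(3, 12)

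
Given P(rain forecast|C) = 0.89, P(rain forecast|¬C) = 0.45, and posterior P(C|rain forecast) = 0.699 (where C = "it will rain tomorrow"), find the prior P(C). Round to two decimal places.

P(C) = 0.54

In odds form, posterior odds = prior odds × likelihood ratio, so prior odds = posterior odds ÷ LR.
Posterior odds = 0.699/(1−0.699) = 2.3223. LR = 0.89/0.45 = 1.9778.
Prior odds = 2.3223/1.9778 = 1.1742, so P(C) = 1.1742/(1+1.1742) ≈ 0.54.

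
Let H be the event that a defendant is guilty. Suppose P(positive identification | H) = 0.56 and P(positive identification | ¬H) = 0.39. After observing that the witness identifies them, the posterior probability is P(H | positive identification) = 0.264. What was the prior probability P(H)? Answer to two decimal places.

In odds form, posterior odds = prior odds × likelihood ratio, so prior odds = posterior odds ÷ LR.
Posterior odds = 0.264/(1−0.264) = 0.3587. LR = 0.56/0.39 = 1.4359.
Prior odds = 0.3587/1.4359 = 0.2498, so P(H) = 0.2498/(1+0.2498) ≈ 0.20.

P(H) = 0.20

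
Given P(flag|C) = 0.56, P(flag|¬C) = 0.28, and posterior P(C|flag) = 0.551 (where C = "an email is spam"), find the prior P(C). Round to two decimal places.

Bayes' rule in odds form gives O(C|E) = O(C)·[P(E|C)/P(E|¬C)], hence O(C) = O(C|E)/LR.
Posterior odds = 0.551/(1−0.551) = 1.2272. LR = 0.56/0.28 = 2.0000.
Prior odds = 1.2272/2.0000 = 0.6136, so P(C) = 0.6136/(1+0.6136) ≈ 0.38.

P(C) = 0.38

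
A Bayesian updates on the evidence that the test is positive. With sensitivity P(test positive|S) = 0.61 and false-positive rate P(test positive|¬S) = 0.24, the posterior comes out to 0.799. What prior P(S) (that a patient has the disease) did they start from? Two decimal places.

P(S) = 0.61

Bayes' rule in odds form gives O(S|E) = O(S)·[P(E|S)/P(E|¬S)], hence O(S) = O(S|E)/LR.
Posterior odds = 0.799/(1−0.799) = 3.9751. LR = 0.61/0.24 = 2.5417.
Prior odds = 3.9751/2.5417 = 1.5640, so P(S) = 1.5640/(1+1.5640) ≈ 0.61.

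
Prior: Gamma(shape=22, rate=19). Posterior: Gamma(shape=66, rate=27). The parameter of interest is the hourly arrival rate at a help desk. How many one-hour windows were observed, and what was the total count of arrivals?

n = 8 one-hour windows with total 44 arrivals

A Gamma(α, β) prior (rate parametrization) on a Poisson rate with n observations summing to S gives posterior Gamma(α+S, β+n).
Matching: Σxᵢ = 66 − 22 = 44 and n = 27 − 19 = 8.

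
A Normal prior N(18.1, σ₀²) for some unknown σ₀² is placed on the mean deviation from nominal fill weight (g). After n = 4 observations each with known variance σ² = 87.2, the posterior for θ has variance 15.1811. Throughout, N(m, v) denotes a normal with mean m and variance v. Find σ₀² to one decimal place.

σ₀² = 50.0

For the Normal–Normal model with known σ², precisions add: τ_n = τ₀ + n/σ².
So 1/σ₀² = 1/15.1811 − 4/87.2 = 0.065871 − 0.045872 = 0.019999.
Hence σ₀² = 1/0.019999 ≈ 50.0.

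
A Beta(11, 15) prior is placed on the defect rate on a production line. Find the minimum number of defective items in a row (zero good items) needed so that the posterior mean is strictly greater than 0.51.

After k defective items and 0 good items the posterior is Beta(11+k, 15), with mean (11+k)/(11+15+k).
Set (11+k)/(26+k) > 0.51 and solve: k > (0.51·26 − 11)/(1 − 0.51) = 4.612.
The smallest integer exceeding 4.612 is 5.

k = 5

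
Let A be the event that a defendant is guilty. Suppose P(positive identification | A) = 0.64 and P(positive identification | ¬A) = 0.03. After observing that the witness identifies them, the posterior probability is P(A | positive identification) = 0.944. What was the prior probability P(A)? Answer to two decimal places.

Bayes' rule in odds form gives O(A|E) = O(A)·[P(E|A)/P(E|¬A)], hence O(A) = O(A|E)/LR.
Posterior odds = 0.944/(1−0.944) = 16.8571. LR = 0.64/0.03 = 21.3333.
Prior odds = 16.8571/21.3333 = 0.7902, so P(A) = 0.7902/(1+0.7902) ≈ 0.44.

P(A) = 0.44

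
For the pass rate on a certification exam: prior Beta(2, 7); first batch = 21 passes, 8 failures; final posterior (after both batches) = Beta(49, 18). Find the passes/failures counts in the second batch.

Sequential conjugate updates are equivalent to a single update on the pooled data, so total successes = posterior α − prior α and total failures = posterior β − prior β.
Total across both batches: 49−2=47 passes, 18−7=11 failures.
Subtract the first batch: 47−21=26 passes and 11−8=3 failures.

26 passes and 3 failures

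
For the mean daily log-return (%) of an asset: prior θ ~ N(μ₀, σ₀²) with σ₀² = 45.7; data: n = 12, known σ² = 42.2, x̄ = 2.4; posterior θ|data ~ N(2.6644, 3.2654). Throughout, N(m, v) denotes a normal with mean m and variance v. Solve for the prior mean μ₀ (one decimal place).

The posterior mean is a precision-weighted average: μ_n = (τ₀μ₀ + τ_data·x̄)/(τ₀+τ_data), with τ₀=1/σ₀² and τ_data=n/σ².
Here τ₀ = 1/45.7 = 0.021882 and τ_data = 12/42.2 = 0.284360, so τ_n = 0.306242.
Rearranging for μ₀: μ₀ = (μ_n·τ_n − τ_data·x̄)/τ₀ = (2.6644·0.306242 − 0.284360·2.4) / 0.021882 = 0.133487/0.021882 ≈ 6.1.

μ₀ = 6.1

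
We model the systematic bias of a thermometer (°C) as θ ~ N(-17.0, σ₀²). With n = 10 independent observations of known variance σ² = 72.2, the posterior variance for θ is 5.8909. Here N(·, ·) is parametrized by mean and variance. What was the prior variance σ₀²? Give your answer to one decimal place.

For the Normal–Normal model with known σ², precisions add: τ_n = τ₀ + n/σ².
So 1/σ₀² = 1/5.8909 − 10/72.2 = 0.169753 − 0.138504 = 0.031249.
Hence σ₀² = 1/0.031249 ≈ 32.0.

σ₀² = 32.0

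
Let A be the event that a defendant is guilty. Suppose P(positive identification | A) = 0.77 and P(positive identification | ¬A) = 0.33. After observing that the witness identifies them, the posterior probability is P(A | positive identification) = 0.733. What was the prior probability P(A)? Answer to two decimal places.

Bayes' rule in odds form gives O(A|E) = O(A)·[P(E|A)/P(E|¬A)], hence O(A) = O(A|E)/LR.
Posterior odds = 0.733/(1−0.733) = 2.7453. LR = 0.77/0.33 = 2.3333.
Prior odds = 2.7453/2.3333 = 1.1766, so P(A) = 1.1766/(1+1.1766) ≈ 0.54.

P(A) = 0.54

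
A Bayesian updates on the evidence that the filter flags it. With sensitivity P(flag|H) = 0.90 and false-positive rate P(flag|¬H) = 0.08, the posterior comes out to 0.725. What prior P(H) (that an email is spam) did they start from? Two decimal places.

Bayes' rule in odds form gives O(H|E) = O(H)·[P(E|H)/P(E|¬H)], hence O(H) = O(H|E)/LR.
Posterior odds = 0.725/(1−0.725) = 2.6364. LR = 0.90/0.08 = 11.2500.
Prior odds = 2.6364/11.2500 = 0.2343, so P(H) = 0.2343/(1+0.2343) ≈ 0.19.

P(H) = 0.19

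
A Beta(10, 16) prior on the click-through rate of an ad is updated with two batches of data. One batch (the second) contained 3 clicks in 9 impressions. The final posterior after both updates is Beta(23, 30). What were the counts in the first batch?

Sequential conjugate updates are equivalent to a single update on the pooled data, so total successes = posterior α − prior α and total failures = posterior β − prior β.
Total across both batches: 23−10=13 clicks, 30−16=14 non-clicks.
Subtract the second batch: 13−3=10 clicks and 14−6=8 non-clicks.

10 clicks and 8 non-clicks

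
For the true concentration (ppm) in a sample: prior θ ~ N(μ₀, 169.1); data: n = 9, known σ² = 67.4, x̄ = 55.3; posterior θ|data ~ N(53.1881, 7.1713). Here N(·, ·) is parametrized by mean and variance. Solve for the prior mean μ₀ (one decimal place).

With known observation variance, the Normal–Normal posterior has precision τ_n = τ₀ + n/σ² and mean μ_n = (τ₀μ₀ + (n/σ²)x̄)/τ_n.
Here τ₀ = 1/169.1 = 0.005914 and τ_data = 9/67.4 = 0.133531, so τ_n = 0.139445.
Rearranging for μ₀: μ₀ = (μ_n·τ_n − τ_data·x̄)/τ₀ = (53.1881·0.139445 − 0.133531·55.3) / 0.005914 = 0.032550/0.005914 ≈ 5.5.

μ₀ = 5.5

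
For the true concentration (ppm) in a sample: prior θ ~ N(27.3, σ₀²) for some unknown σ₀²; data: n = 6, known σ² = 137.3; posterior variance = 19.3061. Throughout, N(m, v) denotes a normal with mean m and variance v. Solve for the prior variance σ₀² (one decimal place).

σ₀² = 123.5

For the Normal–Normal model with known σ², precisions add: τ_n = τ₀ + n/σ².
So 1/σ₀² = 1/19.3061 − 6/137.3 = 0.051797 − 0.043700 = 0.008097.
Hence σ₀² = 1/0.008097 ≈ 123.5.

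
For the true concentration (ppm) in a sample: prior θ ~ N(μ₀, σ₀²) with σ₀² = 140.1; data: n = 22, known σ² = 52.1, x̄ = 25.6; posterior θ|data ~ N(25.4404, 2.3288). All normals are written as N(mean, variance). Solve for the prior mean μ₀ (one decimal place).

μ₀ = 16.0

The posterior mean is a precision-weighted average: μ_n = (τ₀μ₀ + τ_data·x̄)/(τ₀+τ_data), with τ₀=1/σ₀² and τ_data=n/σ².
Here τ₀ = 1/140.1 = 0.007138 and τ_data = 22/52.1 = 0.422265, so τ_n = 0.429403.
Rearranging for μ₀: μ₀ = (μ_n·τ_n − τ_data·x̄)/τ₀ = (25.4404·0.429403 − 0.422265·25.6) / 0.007138 = 0.114200/0.007138 ≈ 16.0.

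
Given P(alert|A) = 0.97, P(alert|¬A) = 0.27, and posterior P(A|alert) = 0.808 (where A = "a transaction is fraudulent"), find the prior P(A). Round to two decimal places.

Bayes' rule in odds form gives O(A|E) = O(A)·[P(E|A)/P(E|¬A)], hence O(A) = O(A|E)/LR.
Posterior odds = 0.808/(1−0.808) = 4.2083. LR = 0.97/0.27 = 3.5926.
Prior odds = 4.2083/3.5926 = 1.1714, so P(A) = 1.1714/(1+1.1714) ≈ 0.54.

P(A) = 0.54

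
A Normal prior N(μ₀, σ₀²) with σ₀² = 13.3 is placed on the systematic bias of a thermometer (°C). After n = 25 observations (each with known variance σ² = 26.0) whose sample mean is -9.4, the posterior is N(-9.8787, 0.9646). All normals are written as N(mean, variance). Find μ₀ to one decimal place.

μ₀ = -16.0

The posterior mean is a precision-weighted average: μ_n = (τ₀μ₀ + τ_data·x̄)/(τ₀+τ_data), with τ₀=1/σ₀² and τ_data=n/σ².
Here τ₀ = 1/13.3 = 0.075188 and τ_data = 25/26.0 = 0.961538, so τ_n = 1.036726.
Rearranging for μ₀: μ₀ = (μ_n·τ_n − τ_data·x̄)/τ₀ = (-9.8787·1.036726 − 0.961538·-9.4) / 0.075188 = -1.203048/0.075188 ≈ -16.0.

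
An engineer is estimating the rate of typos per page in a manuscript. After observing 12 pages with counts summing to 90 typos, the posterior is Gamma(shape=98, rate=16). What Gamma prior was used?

Gamma(shape=8, rate=4)

Gamma–Poisson conjugacy: posterior shape = α + Σxᵢ, posterior rate = β + n.
So α = 98 − 90 = 8 and β = 16 − 12 = 4.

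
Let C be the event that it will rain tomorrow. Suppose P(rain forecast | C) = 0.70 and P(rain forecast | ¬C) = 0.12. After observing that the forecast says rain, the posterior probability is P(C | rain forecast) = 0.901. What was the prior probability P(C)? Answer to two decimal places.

P(C) = 0.61

Bayes' rule in odds form gives O(C|E) = O(C)·[P(E|C)/P(E|¬C)], hence O(C) = O(C|E)/LR.
Posterior odds = 0.901/(1−0.901) = 9.1010. LR = 0.70/0.12 = 5.8333.
Prior odds = 9.1010/5.8333 = 1.5602, so P(C) = 1.5602/(1+1.5602) ≈ 0.61.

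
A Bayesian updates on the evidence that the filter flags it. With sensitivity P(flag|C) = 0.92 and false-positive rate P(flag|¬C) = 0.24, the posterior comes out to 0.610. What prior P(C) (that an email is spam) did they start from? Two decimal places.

In odds form, posterior odds = prior odds × likelihood ratio, so prior odds = posterior odds ÷ LR.
Posterior odds = 0.610/(1−0.610) = 1.5641. LR = 0.92/0.24 = 3.8333.
Prior odds = 1.5641/3.8333 = 0.4080, so P(C) = 0.4080/(1+0.4080) ≈ 0.29.

P(C) = 0.29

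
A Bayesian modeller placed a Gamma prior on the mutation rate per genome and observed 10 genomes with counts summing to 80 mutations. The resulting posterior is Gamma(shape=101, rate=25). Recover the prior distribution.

Gamma(shape=21, rate=15)

Gamma–Poisson conjugacy: posterior shape = α + Σxᵢ, posterior rate = β + n.
So α = 101 − 80 = 21 and β = 25 − 10 = 15.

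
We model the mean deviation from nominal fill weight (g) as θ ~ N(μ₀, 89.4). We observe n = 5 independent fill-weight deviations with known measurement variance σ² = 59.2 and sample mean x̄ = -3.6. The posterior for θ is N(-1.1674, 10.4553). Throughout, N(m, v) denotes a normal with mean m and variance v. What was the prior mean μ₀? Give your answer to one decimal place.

With known observation variance, the Normal–Normal posterior has precision τ_n = τ₀ + n/σ² and mean μ_n = (τ₀μ₀ + (n/σ²)x̄)/τ_n.
Here τ₀ = 1/89.4 = 0.011186 and τ_data = 5/59.2 = 0.084459, so τ_n = 0.095645.
Rearranging for μ₀: μ₀ = (μ_n·τ_n − τ_data·x̄)/τ₀ = (-1.1674·0.095645 − 0.084459·-3.6) / 0.011186 = 0.192396/0.011186 ≈ 17.2.

μ₀ = 17.2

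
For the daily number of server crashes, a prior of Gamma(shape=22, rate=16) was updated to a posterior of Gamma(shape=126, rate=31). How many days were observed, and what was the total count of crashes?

n = 15 days with total 104 crashes

A Gamma(α, β) prior (rate parametrization) on a Poisson rate with n observations summing to S gives posterior Gamma(α+S, β+n).
Matching: Σxᵢ = 126 − 22 = 104 and n = 31 − 16 = 15.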